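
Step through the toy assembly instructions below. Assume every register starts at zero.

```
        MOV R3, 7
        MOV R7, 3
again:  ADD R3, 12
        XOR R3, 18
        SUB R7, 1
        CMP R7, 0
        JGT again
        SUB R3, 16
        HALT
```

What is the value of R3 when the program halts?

after MOV R3, 7: R3=7
after MOV R7, 3: R7=3
after ADD R3, 12: R3=7+12=19
after XOR R3, 18: R3=19^18=1
after SUB R7, 1: R7=3-1=2
CMP R7, 0  (cmp 2,0)
JGT again: taken
after ADD R3, 12: R3=1+12=13
after XOR R3, 18: R3=13^18=31
after SUB R7, 1: R7=2-1=1
CMP R7, 0  (cmp 1,0)
JGT again: taken
after ADD R3, 12: R3=31+12=43
after XOR R3, 18: R3=43^18=57
after SUB R7, 1: R7=1-1=0
CMP R7, 0  (cmp 0,0)
JGT again: not taken
after SUB R3, 16: R3=57-16=41
halt.

41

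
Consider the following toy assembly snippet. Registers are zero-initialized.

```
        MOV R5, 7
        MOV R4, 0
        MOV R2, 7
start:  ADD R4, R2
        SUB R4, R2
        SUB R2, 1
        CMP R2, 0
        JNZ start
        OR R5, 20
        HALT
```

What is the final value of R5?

23

after MOV R5, 7: R5=7
after MOV R4, 0: R4=0
after MOV R2, 7: R2=7
after ADD R4, R2: R4=0+7=7
after SUB R4, R2: R4=7-7=0
after SUB R2, 1: R2=7-1=6
CMP R2, 0  (cmp 6,0)
JNZ start: taken
after ADD R4, R2: R4=0+6=6
after SUB R4, R2: R4=6-6=0
after SUB R2, 1: R2=6-1=5
CMP R2, 0  (cmp 5,0)
JNZ start: taken
after ADD R4, R2: R4=0+5=5
after SUB R4, R2: R4=5-5=0
after SUB R2, 1: R2=5-1=4
CMP R2, 0  (cmp 4,0)
JNZ start: taken
after ADD R4, R2: R4=0+4=4
after SUB R4, R2: R4=4-4=0
after SUB R2, 1: R2=4-1=3
CMP R2, 0  (cmp 3,0)
JNZ start: taken
after ADD R4, R2: R4=0+3=3
after SUB R4, R2: R4=3-3=0
after SUB R2, 1: R2=3-1=2
CMP R2, 0  (cmp 2,0)
JNZ start: taken
after ADD R4, R2: R4=0+2=2
after SUB R4, R2: R4=2-2=0
after SUB R2, 1: R2=2-1=1
CMP R2, 0  (cmp 1,0)
JNZ start: taken
after ADD R4, R2: R4=0+1=1
after SUB R4, R2: R4=1-1=0
after SUB R2, 1: R2=1-1=0
CMP R2, 0  (cmp 0,0)
JNZ start: not taken
after OR R5, 20: R5=7|20=23
halt.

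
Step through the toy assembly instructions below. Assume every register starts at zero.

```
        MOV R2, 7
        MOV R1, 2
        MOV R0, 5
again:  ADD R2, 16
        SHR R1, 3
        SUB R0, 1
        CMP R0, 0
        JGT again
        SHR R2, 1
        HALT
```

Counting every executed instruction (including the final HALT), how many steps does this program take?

30

R2=7
R1=2
R0=5
R2=7+16=23
R1=2>>3=0
R0=5-1=4
CMP R0, 0  (cmp 4,0)
JGT again: taken
R2=23+16=39
R1=0>>3=0
R0=4-1=3
CMP R0, 0  (cmp 3,0)
JGT again: taken
R2=39+16=55
R1=0>>3=0
R0=3-1=2
CMP R0, 0  (cmp 2,0)
JGT again: taken
R2=55+16=71
R1=0>>3=0
R0=2-1=1
CMP R0, 0  (cmp 1,0)
JGT again: taken
R2=71+16=87
R1=0>>3=0
R0=1-1=0
CMP R0, 0  (cmp 0,0)
JGT again: not taken
R2=87>>1=43
halt.
Total executed instructions: 30.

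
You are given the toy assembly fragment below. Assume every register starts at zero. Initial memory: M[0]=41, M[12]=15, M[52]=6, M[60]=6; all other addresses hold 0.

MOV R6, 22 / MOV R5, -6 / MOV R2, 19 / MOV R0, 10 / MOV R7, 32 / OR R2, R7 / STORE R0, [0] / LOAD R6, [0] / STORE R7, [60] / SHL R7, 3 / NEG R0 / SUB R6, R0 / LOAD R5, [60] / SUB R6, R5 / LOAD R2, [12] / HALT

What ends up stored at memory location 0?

10

MOV R6, 22 → R6=22
MOV R5, -6 → R5=-6
MOV R2, 19 → R2=19
MOV R0, 10 → R0=10
MOV R7, 32 → R7=32
OR R2, R7 → R2=19|32=51
STORE R0, [0] → M[0]=10
LOAD R6, [0] → R6=M[0]=10
STORE R7, [60] → M[60]=32
SHL R7, 3 → R7=32<<3=256
NEG R0 → R0=-(10)=-10
SUB R6, R0 → R6=10-(-10)=20
LOAD R5, [60] → R5=M[60]=32
SUB R6, R5 → R6=20-32=-12
LOAD R2, [12] → R2=M[12]=15
halt.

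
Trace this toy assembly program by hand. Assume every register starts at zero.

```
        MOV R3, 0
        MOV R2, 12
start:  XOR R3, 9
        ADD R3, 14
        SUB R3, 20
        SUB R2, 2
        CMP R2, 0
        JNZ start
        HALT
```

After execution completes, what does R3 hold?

-20

after MOV R3, 0: R3=0
after MOV R2, 12: R2=12
after XOR R3, 9: R3=0^9=9
after ADD R3, 14: R3=9+14=23
after SUB R3, 20: R3=23-20=3
after SUB R2, 2: R2=12-2=10
CMP R2, 0  (cmp 10,0)
JNZ start: taken
after XOR R3, 9: R3=3^9=10
after ADD R3, 14: R3=10+14=24
after SUB R3, 20: R3=24-20=4
after SUB R2, 2: R2=10-2=8
CMP R2, 0  (cmp 8,0)
JNZ start: taken
after XOR R3, 9: R3=4^9=13
after ADD R3, 14: R3=13+14=27
after SUB R3, 20: R3=27-20=7
after SUB R2, 2: R2=8-2=6
CMP R2, 0  (cmp 6,0)
JNZ start: taken
after XOR R3, 9: R3=7^9=14
after ADD R3, 14: R3=14+14=28
after SUB R3, 20: R3=28-20=8
after SUB R2, 2: R2=6-2=4
CMP R2, 0  (cmp 4,0)
JNZ start: taken
after XOR R3, 9: R3=8^9=1
after ADD R3, 14: R3=1+14=15
after SUB R3, 20: R3=15-20=-5
after SUB R2, 2: R2=4-2=2
CMP R2, 0  (cmp 2,0)
JNZ start: taken
after XOR R3, 9: R3=(-5)^9=-14
after ADD R3, 14: R3=(-14)+14=0
after SUB R3, 20: R3=0-20=-20
after SUB R2, 2: R2=2-2=0
CMP R2, 0  (cmp 0,0)
JNZ start: not taken
halt.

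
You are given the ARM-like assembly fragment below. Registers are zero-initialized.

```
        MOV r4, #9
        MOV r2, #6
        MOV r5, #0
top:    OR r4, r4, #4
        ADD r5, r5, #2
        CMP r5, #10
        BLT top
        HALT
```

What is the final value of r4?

13

r4=9
r2=6
r5=0
r4=9|4=13
r5=0+2=2
CMP r5, #10  (cmp 2,10)
BLT top: taken
r4=13|4=13
r5=2+2=4
CMP r5, #10  (cmp 4,10)
BLT top: taken
r4=13|4=13
r5=4+2=6
CMP r5, #10  (cmp 6,10)
BLT top: taken
r4=13|4=13
r5=6+2=8
CMP r5, #10  (cmp 8,10)
BLT top: taken
r4=13|4=13
r5=8+2=10
CMP r5, #10  (cmp 10,10)
BLT top: not taken
halt.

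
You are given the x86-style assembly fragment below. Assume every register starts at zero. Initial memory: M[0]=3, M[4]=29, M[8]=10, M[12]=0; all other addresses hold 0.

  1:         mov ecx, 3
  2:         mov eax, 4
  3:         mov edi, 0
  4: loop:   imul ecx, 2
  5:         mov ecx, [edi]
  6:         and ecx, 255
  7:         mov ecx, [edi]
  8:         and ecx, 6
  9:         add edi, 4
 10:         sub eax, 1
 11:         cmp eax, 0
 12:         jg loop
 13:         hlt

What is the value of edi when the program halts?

ecx=3
eax=4
edi=0
ecx=3*2=6
ecx=M[0]=3
ecx=3&255=3
ecx=M[0]=3
ecx=3&6=2
edi=0+4=4
eax=4-1=3
cmp eax, 0  (cmp 3,0)
jg loop: taken
ecx=2*2=4
ecx=M[4]=29
ecx=29&255=29
ecx=M[4]=29
ecx=29&6=4
edi=4+4=8
eax=3-1=2
cmp eax, 0  (cmp 2,0)
jg loop: taken
ecx=4*2=8
ecx=M[8]=10
ecx=10&255=10
ecx=M[8]=10
ecx=10&6=2
edi=8+4=12
eax=2-1=1
cmp eax, 0  (cmp 1,0)
jg loop: taken
ecx=2*2=4
ecx=M[12]=0
ecx=0&255=0
ecx=M[12]=0
ecx=0&6=0
edi=12+4=16
eax=1-1=0
cmp eax, 0  (cmp 0,0)
jg loop: not taken
halt.

16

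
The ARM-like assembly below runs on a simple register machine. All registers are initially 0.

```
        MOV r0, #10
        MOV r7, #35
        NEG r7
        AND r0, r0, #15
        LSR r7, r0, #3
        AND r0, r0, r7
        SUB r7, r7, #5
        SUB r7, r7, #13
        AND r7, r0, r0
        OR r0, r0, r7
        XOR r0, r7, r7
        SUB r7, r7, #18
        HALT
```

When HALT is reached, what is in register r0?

0

after MOV r0, #10: r0=10
after MOV r7, #35: r7=35
after NEG r7: r7=-(35)=-35
after AND r0, r0, #15: r0=10&15=10
after LSR r7, r0, #3: r7=10>>3=1
after AND r0, r0, r7: r0=10&1=0
after SUB r7, r7, #5: r7=1-5=-4
after SUB r7, r7, #13: r7=(-4)-13=-17
after AND r7, r0, r0: r7=0&0=0
after OR r0, r0, r7: r0=0|0=0
after XOR r0, r7, r7: r0=0^0=0
after SUB r7, r7, #18: r7=0-18=-18
halt.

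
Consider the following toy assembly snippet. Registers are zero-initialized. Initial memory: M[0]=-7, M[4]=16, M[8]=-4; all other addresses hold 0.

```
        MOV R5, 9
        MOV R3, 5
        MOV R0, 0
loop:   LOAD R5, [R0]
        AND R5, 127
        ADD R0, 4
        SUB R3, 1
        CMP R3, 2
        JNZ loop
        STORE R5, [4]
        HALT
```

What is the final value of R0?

R5=9
R3=5
R0=0
R5=M[0]=-7
R5=(-7)&127=121
R0=0+4=4
R3=5-1=4
CMP R3, 2  (cmp 4,2)
JNZ loop: taken
R5=M[4]=16
R5=16&127=16
R0=4+4=8
R3=4-1=3
CMP R3, 2  (cmp 3,2)
JNZ loop: taken
R5=M[8]=-4
R5=(-4)&127=124
R0=8+4=12
R3=3-1=2
CMP R3, 2  (cmp 2,2)
JNZ loop: not taken
STORE R5, [4] → M[4]=124
halt.

12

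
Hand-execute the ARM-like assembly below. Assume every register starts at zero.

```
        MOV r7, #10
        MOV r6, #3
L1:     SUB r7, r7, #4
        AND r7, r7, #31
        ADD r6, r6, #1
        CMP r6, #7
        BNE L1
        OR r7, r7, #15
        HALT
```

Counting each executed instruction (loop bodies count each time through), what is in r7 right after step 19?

MOV r7, #10 → r7=10
MOV r6, #3 → r6=3
SUB r7, r7, #4 → r7=10-4=6
AND r7, r7, #31 → r7=6&31=6
ADD r6, r6, #1 → r6=3+1=4
CMP r6, #7  (cmp 4,7)
BNE L1: taken
SUB r7, r7, #4 → r7=6-4=2
AND r7, r7, #31 → r7=2&31=2
ADD r6, r6, #1 → r6=4+1=5
CMP r6, #7  (cmp 5,7)
BNE L1: taken
SUB r7, r7, #4 → r7=2-4=-2
AND r7, r7, #31 → r7=(-2)&31=30
ADD r6, r6, #1 → r6=5+1=6
CMP r6, #7  (cmp 6,7)
BNE L1: taken
SUB r7, r7, #4 → r7=30-4=26
AND r7, r7, #31 → r7=26&31=26
After step 19: r7 = 26.

26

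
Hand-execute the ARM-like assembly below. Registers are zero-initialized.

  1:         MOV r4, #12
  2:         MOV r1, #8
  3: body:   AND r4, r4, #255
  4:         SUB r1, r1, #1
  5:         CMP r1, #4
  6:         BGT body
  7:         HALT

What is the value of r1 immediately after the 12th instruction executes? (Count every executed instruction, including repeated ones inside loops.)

5

after MOV r4, #12: r4=12
after MOV r1, #8: r1=8
after AND r4, r4, #255: r4=12&255=12
after SUB r1, r1, #1: r1=8-1=7
CMP r1, #4  (cmp 7,4)
BGT body: taken
after AND r4, r4, #255: r4=12&255=12
after SUB r1, r1, #1: r1=7-1=6
CMP r1, #4  (cmp 6,4)
BGT body: taken
after AND r4, r4, #255: r4=12&255=12
after SUB r1, r1, #1: r1=6-1=5
After step 12: r1 = 5.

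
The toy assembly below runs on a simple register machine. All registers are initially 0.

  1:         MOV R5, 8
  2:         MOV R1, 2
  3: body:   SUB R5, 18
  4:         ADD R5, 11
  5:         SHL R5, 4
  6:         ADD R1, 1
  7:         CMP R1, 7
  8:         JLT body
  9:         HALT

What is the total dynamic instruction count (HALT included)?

after MOV R5, 8: R5=8
after MOV R1, 2: R1=2
after SUB R5, 18: R5=8-18=-10
after ADD R5, 11: R5=(-10)+11=1
after SHL R5, 4: R5=1<<4=16
after ADD R1, 1: R1=2+1=3
CMP R1, 7  (cmp 3,7)
JLT body: taken
after SUB R5, 18: R5=16-18=-2
after ADD R5, 11: R5=(-2)+11=9
after SHL R5, 4: R5=9<<4=144
after ADD R1, 1: R1=3+1=4
CMP R1, 7  (cmp 4,7)
JLT body: taken
after SUB R5, 18: R5=144-18=126
after ADD R5, 11: R5=126+11=137
after SHL R5, 4: R5=137<<4=2192
after ADD R1, 1: R1=4+1=5
CMP R1, 7  (cmp 5,7)
JLT body: taken
after SUB R5, 18: R5=2192-18=2174
after ADD R5, 11: R5=2174+11=2185
after SHL R5, 4: R5=2185<<4=34960
after ADD R1, 1: R1=5+1=6
CMP R1, 7  (cmp 6,7)
JLT body: taken
after SUB R5, 18: R5=34960-18=34942
after ADD R5, 11: R5=34942+11=34953
after SHL R5, 4: R5=34953<<4=559248
after ADD R1, 1: R1=6+1=7
CMP R1, 7  (cmp 7,7)
JLT body: not taken
halt.
Total executed instructions: 33.

33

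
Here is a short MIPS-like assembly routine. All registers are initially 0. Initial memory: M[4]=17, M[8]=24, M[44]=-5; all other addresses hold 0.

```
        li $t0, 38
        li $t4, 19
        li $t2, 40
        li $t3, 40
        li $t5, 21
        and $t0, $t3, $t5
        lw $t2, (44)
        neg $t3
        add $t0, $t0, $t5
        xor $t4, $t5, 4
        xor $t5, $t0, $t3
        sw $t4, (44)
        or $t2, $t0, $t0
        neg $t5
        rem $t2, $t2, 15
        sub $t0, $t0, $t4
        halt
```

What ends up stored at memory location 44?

17

$t0=38
$t4=19
$t2=40
$t3=40
$t5=21
$t0=40&21=0
$t2=M[44]=-5
$t3=-(40)=-40
$t0=0+21=21
$t4=21^4=17
$t5=21^(-40)=-51
sw $t4, (44) → M[44]=17
$t2=21|21=21
$t5=-(-51)=51
$t2=21%15=6
$t0=21-17=4
halt.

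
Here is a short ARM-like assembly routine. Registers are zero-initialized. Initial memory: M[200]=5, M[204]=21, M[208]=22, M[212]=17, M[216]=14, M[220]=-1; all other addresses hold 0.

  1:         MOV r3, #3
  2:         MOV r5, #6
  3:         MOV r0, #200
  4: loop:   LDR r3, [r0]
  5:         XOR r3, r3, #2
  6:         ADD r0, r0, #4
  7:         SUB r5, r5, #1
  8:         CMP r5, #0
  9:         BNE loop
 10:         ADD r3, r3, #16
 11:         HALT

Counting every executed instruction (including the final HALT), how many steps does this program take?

41

after MOV r3, #3: r3=3
after MOV r5, #6: r5=6
after MOV r0, #200: r0=200
after LDR r3, [r0]: r3=M[200]=5
after XOR r3, r3, #2: r3=5^2=7
after ADD r0, r0, #4: r0=200+4=204
after SUB r5, r5, #1: r5=6-1=5
CMP r5, #0  (cmp 5,0)
BNE loop: taken
after LDR r3, [r0]: r3=M[204]=21
after XOR r3, r3, #2: r3=21^2=23
after ADD r0, r0, #4: r0=204+4=208
after SUB r5, r5, #1: r5=5-1=4
CMP r5, #0  (cmp 4,0)
BNE loop: taken
after LDR r3, [r0]: r3=M[208]=22
after XOR r3, r3, #2: r3=22^2=20
after ADD r0, r0, #4: r0=208+4=212
after SUB r5, r5, #1: r5=4-1=3
CMP r5, #0  (cmp 3,0)
BNE loop: taken
after LDR r3, [r0]: r3=M[212]=17
after XOR r3, r3, #2: r3=17^2=19
after ADD r0, r0, #4: r0=212+4=216
after SUB r5, r5, #1: r5=3-1=2
CMP r5, #0  (cmp 2,0)
BNE loop: taken
after LDR r3, [r0]: r3=M[216]=14
after XOR r3, r3, #2: r3=14^2=12
after ADD r0, r0, #4: r0=216+4=220
after SUB r5, r5, #1: r5=2-1=1
CMP r5, #0  (cmp 1,0)
BNE loop: taken
after LDR r3, [r0]: r3=M[220]=-1
after XOR r3, r3, #2: r3=(-1)^2=-3
after ADD r0, r0, #4: r0=220+4=224
after SUB r5, r5, #1: r5=1-1=0
CMP r5, #0  (cmp 0,0)
BNE loop: not taken
after ADD r3, r3, #16: r3=(-3)+16=13
halt.
Total executed instructions: 41.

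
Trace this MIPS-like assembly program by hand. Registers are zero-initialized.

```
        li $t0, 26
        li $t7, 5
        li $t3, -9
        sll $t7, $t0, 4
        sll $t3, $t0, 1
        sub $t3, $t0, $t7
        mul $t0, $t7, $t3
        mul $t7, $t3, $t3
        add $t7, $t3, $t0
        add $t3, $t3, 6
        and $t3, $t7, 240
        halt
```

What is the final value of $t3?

176

$t0=26
$t7=5
$t3=-9
$t7=26<<4=416
$t3=26<<1=52
$t3=26-416=-390
$t0=416*(-390)=-162240
$t7=(-390)*(-390)=152100
$t7=(-390)+(-162240)=-162630
$t3=(-390)+6=-384
$t3=(-162630)&240=176
halt.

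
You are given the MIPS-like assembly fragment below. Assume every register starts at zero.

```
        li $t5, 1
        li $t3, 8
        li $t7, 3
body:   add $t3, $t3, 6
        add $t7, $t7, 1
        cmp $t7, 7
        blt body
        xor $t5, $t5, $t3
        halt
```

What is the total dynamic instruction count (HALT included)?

li $t5, 1 → $t5=1
li $t3, 8 → $t3=8
li $t7, 3 → $t7=3
add $t3, $t3, 6 → $t3=8+6=14
add $t7, $t7, 1 → $t7=3+1=4
cmp $t7, 7  (cmp 4,7)
blt body: taken
add $t3, $t3, 6 → $t3=14+6=20
add $t7, $t7, 1 → $t7=4+1=5
cmp $t7, 7  (cmp 5,7)
blt body: taken
add $t3, $t3, 6 → $t3=20+6=26
add $t7, $t7, 1 → $t7=5+1=6
cmp $t7, 7  (cmp 6,7)
blt body: taken
add $t3, $t3, 6 → $t3=26+6=32
add $t7, $t7, 1 → $t7=6+1=7
cmp $t7, 7  (cmp 7,7)
blt body: not taken
xor $t5, $t5, $t3 → $t5=1^32=33
halt.
Total executed instructions: 21.

21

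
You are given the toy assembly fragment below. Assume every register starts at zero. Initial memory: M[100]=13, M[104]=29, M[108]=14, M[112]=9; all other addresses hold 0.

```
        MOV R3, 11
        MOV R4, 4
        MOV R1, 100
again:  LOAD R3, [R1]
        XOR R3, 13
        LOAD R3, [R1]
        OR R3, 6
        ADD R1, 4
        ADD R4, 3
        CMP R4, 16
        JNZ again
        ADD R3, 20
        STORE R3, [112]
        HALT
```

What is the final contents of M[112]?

R3=11
R4=4
R1=100
R3=M[100]=13
R3=13^13=0
R3=M[100]=13
R3=13|6=15
R1=100+4=104
R4=4+3=7
CMP R4, 16  (cmp 7,16)
JNZ again: taken
R3=M[104]=29
R3=29^13=16
R3=M[104]=29
R3=29|6=31
R1=104+4=108
R4=7+3=10
CMP R4, 16  (cmp 10,16)
JNZ again: taken
R3=M[108]=14
R3=14^13=3
R3=M[108]=14
R3=14|6=14
R1=108+4=112
R4=10+3=13
CMP R4, 16  (cmp 13,16)
JNZ again: taken
R3=M[112]=9
R3=9^13=4
R3=M[112]=9
R3=9|6=15
R1=112+4=116
R4=13+3=16
CMP R4, 16  (cmp 16,16)
JNZ again: not taken
R3=15+20=35
STORE R3, [112] → M[112]=35
halt.

35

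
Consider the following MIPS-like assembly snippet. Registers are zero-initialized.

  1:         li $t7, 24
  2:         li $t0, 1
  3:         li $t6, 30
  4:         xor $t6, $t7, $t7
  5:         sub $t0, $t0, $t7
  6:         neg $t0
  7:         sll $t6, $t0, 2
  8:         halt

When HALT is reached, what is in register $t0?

23

li $t7, 24 → $t7=24
li $t0, 1 → $t0=1
li $t6, 30 → $t6=30
xor $t6, $t7, $t7 → $t6=24^24=0
sub $t0, $t0, $t7 → $t0=1-24=-23
neg $t0 → $t0=-(-23)=23
sll $t6, $t0, 2 → $t6=23<<2=92
halt.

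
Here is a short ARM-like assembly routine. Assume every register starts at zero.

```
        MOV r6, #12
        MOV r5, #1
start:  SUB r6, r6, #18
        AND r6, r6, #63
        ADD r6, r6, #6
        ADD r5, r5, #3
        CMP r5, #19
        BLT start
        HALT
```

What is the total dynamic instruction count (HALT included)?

MOV r6, #12 → r6=12
MOV r5, #1 → r5=1
SUB r6, r6, #18 → r6=12-18=-6
AND r6, r6, #63 → r6=(-6)&63=58
ADD r6, r6, #6 → r6=58+6=64
ADD r5, r5, #3 → r5=1+3=4
CMP r5, #19  (cmp 4,19)
BLT start: taken
SUB r6, r6, #18 → r6=64-18=46
AND r6, r6, #63 → r6=46&63=46
ADD r6, r6, #6 → r6=46+6=52
ADD r5, r5, #3 → r5=4+3=7
CMP r5, #19  (cmp 7,19)
BLT start: taken
SUB r6, r6, #18 → r6=52-18=34
AND r6, r6, #63 → r6=34&63=34
ADD r6, r6, #6 → r6=34+6=40
ADD r5, r5, #3 → r5=7+3=10
CMP r5, #19  (cmp 10,19)
BLT start: taken
SUB r6, r6, #18 → r6=40-18=22
AND r6, r6, #63 → r6=22&63=22
ADD r6, r6, #6 → r6=22+6=28
ADD r5, r5, #3 → r5=10+3=13
CMP r5, #19  (cmp 13,19)
BLT start: taken
SUB r6, r6, #18 → r6=28-18=10
AND r6, r6, #63 → r6=10&63=10
ADD r6, r6, #6 → r6=10+6=16
ADD r5, r5, #3 → r5=13+3=16
CMP r5, #19  (cmp 16,19)
BLT start: taken
SUB r6, r6, #18 → r6=16-18=-2
AND r6, r6, #63 → r6=(-2)&63=62
ADD r6, r6, #6 → r6=62+6=68
ADD r5, r5, #3 → r5=16+3=19
CMP r5, #19  (cmp 19,19)
BLT start: not taken
halt.
Total executed instructions: 39.

39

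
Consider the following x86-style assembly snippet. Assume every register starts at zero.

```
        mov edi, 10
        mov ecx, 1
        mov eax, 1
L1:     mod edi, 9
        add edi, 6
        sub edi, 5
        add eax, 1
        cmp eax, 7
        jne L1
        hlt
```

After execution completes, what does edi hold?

after mov edi, 10: edi=10
after mov ecx, 1: ecx=1
after mov eax, 1: eax=1
after mod edi, 9: edi=10%9=1
after add edi, 6: edi=1+6=7
after sub edi, 5: edi=7-5=2
after add eax, 1: eax=1+1=2
cmp eax, 7  (cmp 2,7)
jne L1: taken
after mod edi, 9: edi=2%9=2
after add edi, 6: edi=2+6=8
after sub edi, 5: edi=8-5=3
after add eax, 1: eax=2+1=3
cmp eax, 7  (cmp 3,7)
jne L1: taken
after mod edi, 9: edi=3%9=3
after add edi, 6: edi=3+6=9
after sub edi, 5: edi=9-5=4
after add eax, 1: eax=3+1=4
cmp eax, 7  (cmp 4,7)
jne L1: taken
after mod edi, 9: edi=4%9=4
after add edi, 6: edi=4+6=10
after sub edi, 5: edi=10-5=5
after add eax, 1: eax=4+1=5
cmp eax, 7  (cmp 5,7)
jne L1: taken
after mod edi, 9: edi=5%9=5
after add edi, 6: edi=5+6=11
after sub edi, 5: edi=11-5=6
after add eax, 1: eax=5+1=6
cmp eax, 7  (cmp 6,7)
jne L1: taken
after mod edi, 9: edi=6%9=6
after add edi, 6: edi=6+6=12
after sub edi, 5: edi=12-5=7
after add eax, 1: eax=6+1=7
cmp eax, 7  (cmp 7,7)
jne L1: not taken
halt.

7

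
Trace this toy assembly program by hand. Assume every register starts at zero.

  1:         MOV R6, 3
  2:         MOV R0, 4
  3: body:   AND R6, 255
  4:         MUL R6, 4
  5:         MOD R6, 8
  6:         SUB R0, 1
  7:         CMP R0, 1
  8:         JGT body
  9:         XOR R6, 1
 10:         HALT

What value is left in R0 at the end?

after MOV R6, 3: R6=3
after MOV R0, 4: R0=4
after AND R6, 255: R6=3&255=3
after MUL R6, 4: R6=3*4=12
after MOD R6, 8: R6=12%8=4
after SUB R0, 1: R0=4-1=3
CMP R0, 1  (cmp 3,1)
JGT body: taken
after AND R6, 255: R6=4&255=4
after MUL R6, 4: R6=4*4=16
after MOD R6, 8: R6=16%8=0
after SUB R0, 1: R0=3-1=2
CMP R0, 1  (cmp 2,1)
JGT body: taken
after AND R6, 255: R6=0&255=0
after MUL R6, 4: R6=0*4=0
after MOD R6, 8: R6=0%8=0
after SUB R0, 1: R0=2-1=1
CMP R0, 1  (cmp 1,1)
JGT body: not taken
after XOR R6, 1: R6=0^1=1
halt.

1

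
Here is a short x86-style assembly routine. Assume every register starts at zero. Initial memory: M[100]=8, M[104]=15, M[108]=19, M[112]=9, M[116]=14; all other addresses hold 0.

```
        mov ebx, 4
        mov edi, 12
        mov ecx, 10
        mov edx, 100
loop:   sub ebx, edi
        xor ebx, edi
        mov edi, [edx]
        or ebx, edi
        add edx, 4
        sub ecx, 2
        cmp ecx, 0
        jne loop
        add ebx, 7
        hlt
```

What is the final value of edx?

after mov ebx, 4: ebx=4
after mov edi, 12: edi=12
after mov ecx, 10: ecx=10
after mov edx, 100: edx=100
after sub ebx, edi: ebx=4-12=-8
after xor ebx, edi: ebx=(-8)^12=-12
after mov edi, [edx]: edi=M[100]=8
after or ebx, edi: ebx=(-12)|8=-4
after add edx, 4: edx=100+4=104
after sub ecx, 2: ecx=10-2=8
cmp ecx, 0  (cmp 8,0)
jne loop: taken
after sub ebx, edi: ebx=(-4)-8=-12
after xor ebx, edi: ebx=(-12)^8=-4
after mov edi, [edx]: edi=M[104]=15
after or ebx, edi: ebx=(-4)|15=-1
after add edx, 4: edx=104+4=108
after sub ecx, 2: ecx=8-2=6
cmp ecx, 0  (cmp 6,0)
jne loop: taken
after sub ebx, edi: ebx=(-1)-15=-16
after xor ebx, edi: ebx=(-16)^15=-1
after mov edi, [edx]: edi=M[108]=19
after or ebx, edi: ebx=(-1)|19=-1
after add edx, 4: edx=108+4=112
after sub ecx, 2: ecx=6-2=4
cmp ecx, 0  (cmp 4,0)
jne loop: taken
after sub ebx, edi: ebx=(-1)-19=-20
after xor ebx, edi: ebx=(-20)^19=-1
after mov edi, [edx]: edi=M[112]=9
after or ebx, edi: ebx=(-1)|9=-1
after add edx, 4: edx=112+4=116
after sub ecx, 2: ecx=4-2=2
cmp ecx, 0  (cmp 2,0)
jne loop: taken
after sub ebx, edi: ebx=(-1)-9=-10
after xor ebx, edi: ebx=(-10)^9=-1
after mov edi, [edx]: edi=M[116]=14
after or ebx, edi: ebx=(-1)|14=-1
after add edx, 4: edx=116+4=120
after sub ecx, 2: ecx=2-2=0
cmp ecx, 0  (cmp 0,0)
jne loop: not taken
after add ebx, 7: ebx=(-1)+7=6
halt.

120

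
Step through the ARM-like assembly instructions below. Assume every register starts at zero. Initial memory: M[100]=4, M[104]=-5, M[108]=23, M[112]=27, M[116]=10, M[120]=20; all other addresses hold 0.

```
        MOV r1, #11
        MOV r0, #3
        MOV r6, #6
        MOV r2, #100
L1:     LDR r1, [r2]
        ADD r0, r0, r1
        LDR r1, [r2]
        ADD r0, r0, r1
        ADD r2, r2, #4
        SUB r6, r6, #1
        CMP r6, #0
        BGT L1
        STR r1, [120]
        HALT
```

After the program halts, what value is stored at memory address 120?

20

r1=11
r0=3
r6=6
r2=100
r1=M[100]=4
r0=3+4=7
r1=M[100]=4
r0=7+4=11
r2=100+4=104
r6=6-1=5
CMP r6, #0  (cmp 5,0)
BGT L1: taken
r1=M[104]=-5
r0=11+(-5)=6
r1=M[104]=-5
r0=6+(-5)=1
r2=104+4=108
r6=5-1=4
CMP r6, #0  (cmp 4,0)
BGT L1: taken
r1=M[108]=23
r0=1+23=24
r1=M[108]=23
r0=24+23=47
r2=108+4=112
r6=4-1=3
CMP r6, #0  (cmp 3,0)
BGT L1: taken
r1=M[112]=27
r0=47+27=74
r1=M[112]=27
r0=74+27=101
r2=112+4=116
r6=3-1=2
CMP r6, #0  (cmp 2,0)
BGT L1: taken
r1=M[116]=10
r0=101+10=111
r1=M[116]=10
r0=111+10=121
r2=116+4=120
r6=2-1=1
CMP r6, #0  (cmp 1,0)
BGT L1: taken
r1=M[120]=20
r0=121+20=141
r1=M[120]=20
r0=141+20=161
r2=120+4=124
r6=1-1=0
CMP r6, #0  (cmp 0,0)
BGT L1: not taken
STR r1, [120] → M[120]=20
halt.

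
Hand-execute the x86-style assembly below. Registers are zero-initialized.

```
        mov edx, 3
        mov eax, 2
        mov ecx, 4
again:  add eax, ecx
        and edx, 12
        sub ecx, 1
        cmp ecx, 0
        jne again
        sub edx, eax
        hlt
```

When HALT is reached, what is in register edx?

edx=3
eax=2
ecx=4
eax=2+4=6
edx=3&12=0
ecx=4-1=3
cmp ecx, 0  (cmp 3,0)
jne again: taken
eax=6+3=9
edx=0&12=0
ecx=3-1=2
cmp ecx, 0  (cmp 2,0)
jne again: taken
eax=9+2=11
edx=0&12=0
ecx=2-1=1
cmp ecx, 0  (cmp 1,0)
jne again: taken
eax=11+1=12
edx=0&12=0
ecx=1-1=0
cmp ecx, 0  (cmp 0,0)
jne again: not taken
edx=0-12=-12
halt.

-12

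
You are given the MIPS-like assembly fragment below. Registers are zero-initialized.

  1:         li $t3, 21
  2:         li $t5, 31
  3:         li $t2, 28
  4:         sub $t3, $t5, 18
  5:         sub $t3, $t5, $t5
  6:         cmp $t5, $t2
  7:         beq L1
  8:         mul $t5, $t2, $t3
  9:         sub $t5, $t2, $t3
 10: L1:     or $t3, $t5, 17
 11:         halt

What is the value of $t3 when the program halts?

$t3=21
$t5=31
$t2=28
$t3=31-18=13
$t3=31-31=0
cmp $t5, $t2  (cmp 31,28)
beq L1: not taken
$t5=28*0=0
$t5=28-0=28
$t3=28|17=29
halt.

29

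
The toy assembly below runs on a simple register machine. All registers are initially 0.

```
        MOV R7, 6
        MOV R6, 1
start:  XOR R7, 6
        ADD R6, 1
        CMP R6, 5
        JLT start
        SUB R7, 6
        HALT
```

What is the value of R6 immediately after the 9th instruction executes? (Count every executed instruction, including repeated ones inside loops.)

3

after MOV R7, 6: R7=6
after MOV R6, 1: R6=1
after XOR R7, 6: R7=6^6=0
after ADD R6, 1: R6=1+1=2
CMP R6, 5  (cmp 2,5)
JLT start: taken
after XOR R7, 6: R7=0^6=6
after ADD R6, 1: R6=2+1=3
CMP R6, 5  (cmp 3,5)
After step 9: R6 = 3.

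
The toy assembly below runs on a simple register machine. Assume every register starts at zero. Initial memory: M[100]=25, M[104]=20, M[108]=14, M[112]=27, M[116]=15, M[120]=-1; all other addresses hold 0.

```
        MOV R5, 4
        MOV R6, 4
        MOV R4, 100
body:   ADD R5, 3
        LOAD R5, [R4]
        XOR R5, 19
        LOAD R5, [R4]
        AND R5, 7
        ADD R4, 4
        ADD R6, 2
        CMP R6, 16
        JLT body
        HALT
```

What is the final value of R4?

R5=4
R6=4
R4=100
R5=4+3=7
R5=M[100]=25
R5=25^19=10
R5=M[100]=25
R5=25&7=1
R4=100+4=104
R6=4+2=6
CMP R6, 16  (cmp 6,16)
JLT body: taken
R5=1+3=4
R5=M[104]=20
R5=20^19=7
R5=M[104]=20
R5=20&7=4
R4=104+4=108
R6=6+2=8
CMP R6, 16  (cmp 8,16)
JLT body: taken
R5=4+3=7
R5=M[108]=14
R5=14^19=29
R5=M[108]=14
R5=14&7=6
R4=108+4=112
R6=8+2=10
CMP R6, 16  (cmp 10,16)
JLT body: taken
R5=6+3=9
R5=M[112]=27
R5=27^19=8
R5=M[112]=27
R5=27&7=3
R4=112+4=116
R6=10+2=12
CMP R6, 16  (cmp 12,16)
JLT body: taken
R5=3+3=6
R5=M[116]=15
R5=15^19=28
R5=M[116]=15
R5=15&7=7
R4=116+4=120
R6=12+2=14
CMP R6, 16  (cmp 14,16)
JLT body: taken
R5=7+3=10
R5=M[120]=-1
R5=(-1)^19=-20
R5=M[120]=-1
R5=(-1)&7=7
R4=120+4=124
R6=14+2=16
CMP R6, 16  (cmp 16,16)
JLT body: not taken
halt.

124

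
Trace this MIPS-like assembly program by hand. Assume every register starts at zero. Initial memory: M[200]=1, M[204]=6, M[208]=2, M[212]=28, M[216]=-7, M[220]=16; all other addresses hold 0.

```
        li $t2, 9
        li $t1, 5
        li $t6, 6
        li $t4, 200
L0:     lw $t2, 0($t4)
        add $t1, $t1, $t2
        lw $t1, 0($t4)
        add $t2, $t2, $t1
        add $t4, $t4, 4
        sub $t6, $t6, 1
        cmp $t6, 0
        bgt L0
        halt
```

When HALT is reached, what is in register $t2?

32

$t2=9
$t1=5
$t6=6
$t4=200
$t2=M[200]=1
$t1=5+1=6
$t1=M[200]=1
$t2=1+1=2
$t4=200+4=204
$t6=6-1=5
cmp $t6, 0  (cmp 5,0)
bgt L0: taken
$t2=M[204]=6
$t1=1+6=7
$t1=M[204]=6
$t2=6+6=12
$t4=204+4=208
$t6=5-1=4
cmp $t6, 0  (cmp 4,0)
bgt L0: taken
$t2=M[208]=2
$t1=6+2=8
$t1=M[208]=2
$t2=2+2=4
$t4=208+4=212
$t6=4-1=3
cmp $t6, 0  (cmp 3,0)
bgt L0: taken
$t2=M[212]=28
$t1=2+28=30
$t1=M[212]=28
$t2=28+28=56
$t4=212+4=216
$t6=3-1=2
cmp $t6, 0  (cmp 2,0)
bgt L0: taken
$t2=M[216]=-7
$t1=28+(-7)=21
$t1=M[216]=-7
$t2=(-7)+(-7)=-14
$t4=216+4=220
$t6=2-1=1
cmp $t6, 0  (cmp 1,0)
bgt L0: taken
$t2=M[220]=16
$t1=(-7)+16=9
$t1=M[220]=16
$t2=16+16=32
$t4=220+4=224
$t6=1-1=0
cmp $t6, 0  (cmp 0,0)
bgt L0: not taken
halt.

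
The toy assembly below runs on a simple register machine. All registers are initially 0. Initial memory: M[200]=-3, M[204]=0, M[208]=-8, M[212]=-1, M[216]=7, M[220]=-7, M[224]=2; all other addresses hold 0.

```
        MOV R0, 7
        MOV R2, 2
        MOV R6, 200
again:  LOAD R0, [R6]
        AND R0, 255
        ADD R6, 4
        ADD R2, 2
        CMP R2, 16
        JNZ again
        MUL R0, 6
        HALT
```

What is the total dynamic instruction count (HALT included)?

after MOV R0, 7: R0=7
after MOV R2, 2: R2=2
after MOV R6, 200: R6=200
after LOAD R0, [R6]: R0=M[200]=-3
after AND R0, 255: R0=(-3)&255=253
after ADD R6, 4: R6=200+4=204
after ADD R2, 2: R2=2+2=4
CMP R2, 16  (cmp 4,16)
JNZ again: taken
after LOAD R0, [R6]: R0=M[204]=0
after AND R0, 255: R0=0&255=0
after ADD R6, 4: R6=204+4=208
after ADD R2, 2: R2=4+2=6
CMP R2, 16  (cmp 6,16)
JNZ again: taken
after LOAD R0, [R6]: R0=M[208]=-8
after AND R0, 255: R0=(-8)&255=248
after ADD R6, 4: R6=208+4=212
after ADD R2, 2: R2=6+2=8
CMP R2, 16  (cmp 8,16)
JNZ again: taken
after LOAD R0, [R6]: R0=M[212]=-1
after AND R0, 255: R0=(-1)&255=255
after ADD R6, 4: R6=212+4=216
after ADD R2, 2: R2=8+2=10
CMP R2, 16  (cmp 10,16)
JNZ again: taken
after LOAD R0, [R6]: R0=M[216]=7
after AND R0, 255: R0=7&255=7
after ADD R6, 4: R6=216+4=220
after ADD R2, 2: R2=10+2=12
CMP R2, 16  (cmp 12,16)
JNZ again: taken
after LOAD R0, [R6]: R0=M[220]=-7
after AND R0, 255: R0=(-7)&255=249
after ADD R6, 4: R6=220+4=224
after ADD R2, 2: R2=12+2=14
CMP R2, 16  (cmp 14,16)
JNZ again: taken
after LOAD R0, [R6]: R0=M[224]=2
after AND R0, 255: R0=2&255=2
after ADD R6, 4: R6=224+4=228
after ADD R2, 2: R2=14+2=16
CMP R2, 16  (cmp 16,16)
JNZ again: not taken
after MUL R0, 6: R0=2*6=12
halt.
Total executed instructions: 47.

47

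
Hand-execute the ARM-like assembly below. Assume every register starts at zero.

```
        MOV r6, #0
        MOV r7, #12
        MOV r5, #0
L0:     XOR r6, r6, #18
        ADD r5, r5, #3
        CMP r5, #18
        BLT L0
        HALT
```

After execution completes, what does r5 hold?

after MOV r6, #0: r6=0
after MOV r7, #12: r7=12
after MOV r5, #0: r5=0
after XOR r6, r6, #18: r6=0^18=18
after ADD r5, r5, #3: r5=0+3=3
CMP r5, #18  (cmp 3,18)
BLT L0: taken
after XOR r6, r6, #18: r6=18^18=0
after ADD r5, r5, #3: r5=3+3=6
CMP r5, #18  (cmp 6,18)
BLT L0: taken
after XOR r6, r6, #18: r6=0^18=18
after ADD r5, r5, #3: r5=6+3=9
CMP r5, #18  (cmp 9,18)
BLT L0: taken
after XOR r6, r6, #18: r6=18^18=0
after ADD r5, r5, #3: r5=9+3=12
CMP r5, #18  (cmp 12,18)
BLT L0: taken
after XOR r6, r6, #18: r6=0^18=18
after ADD r5, r5, #3: r5=12+3=15
CMP r5, #18  (cmp 15,18)
BLT L0: taken
after XOR r6, r6, #18: r6=18^18=0
after ADD r5, r5, #3: r5=15+3=18
CMP r5, #18  (cmp 18,18)
BLT L0: not taken
halt.

18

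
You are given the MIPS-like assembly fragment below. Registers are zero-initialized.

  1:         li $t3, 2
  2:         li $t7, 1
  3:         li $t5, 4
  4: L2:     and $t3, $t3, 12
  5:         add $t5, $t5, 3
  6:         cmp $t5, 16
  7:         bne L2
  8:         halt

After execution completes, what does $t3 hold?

0

li $t3, 2 → $t3=2
li $t7, 1 → $t7=1
li $t5, 4 → $t5=4
and $t3, $t3, 12 → $t3=2&12=0
add $t5, $t5, 3 → $t5=4+3=7
cmp $t5, 16  (cmp 7,16)
bne L2: taken
and $t3, $t3, 12 → $t3=0&12=0
add $t5, $t5, 3 → $t5=7+3=10
cmp $t5, 16  (cmp 10,16)
bne L2: taken
and $t3, $t3, 12 → $t3=0&12=0
add $t5, $t5, 3 → $t5=10+3=13
cmp $t5, 16  (cmp 13,16)
bne L2: taken
and $t3, $t3, 12 → $t3=0&12=0
add $t5, $t5, 3 → $t5=13+3=16
cmp $t5, 16  (cmp 16,16)
bne L2: not taken
halt.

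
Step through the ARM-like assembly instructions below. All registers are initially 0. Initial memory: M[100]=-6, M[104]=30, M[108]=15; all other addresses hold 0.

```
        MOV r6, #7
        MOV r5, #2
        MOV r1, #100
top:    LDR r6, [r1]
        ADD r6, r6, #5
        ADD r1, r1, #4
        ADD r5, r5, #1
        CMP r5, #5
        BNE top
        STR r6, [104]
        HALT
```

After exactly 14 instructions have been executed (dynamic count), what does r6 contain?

35

MOV r6, #7 → r6=7
MOV r5, #2 → r5=2
MOV r1, #100 → r1=100
LDR r6, [r1] → r6=M[100]=-6
ADD r6, r6, #5 → r6=(-6)+5=-1
ADD r1, r1, #4 → r1=100+4=104
ADD r5, r5, #1 → r5=2+1=3
CMP r5, #5  (cmp 3,5)
BNE top: taken
LDR r6, [r1] → r6=M[104]=30
ADD r6, r6, #5 → r6=30+5=35
ADD r1, r1, #4 → r1=104+4=108
ADD r5, r5, #1 → r5=3+1=4
CMP r5, #5  (cmp 4,5)
After step 14: r6 = 35.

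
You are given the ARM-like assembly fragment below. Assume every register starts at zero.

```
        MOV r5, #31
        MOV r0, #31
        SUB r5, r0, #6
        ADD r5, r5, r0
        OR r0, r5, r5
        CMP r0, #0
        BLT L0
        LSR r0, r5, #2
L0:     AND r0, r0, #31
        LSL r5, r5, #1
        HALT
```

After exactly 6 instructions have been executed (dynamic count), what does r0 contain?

56

MOV r5, #31 → r5=31
MOV r0, #31 → r0=31
SUB r5, r0, #6 → r5=31-6=25
ADD r5, r5, r0 → r5=25+31=56
OR r0, r5, r5 → r0=56|56=56
CMP r0, #0  (cmp 56,0)
After step 6: r0 = 56.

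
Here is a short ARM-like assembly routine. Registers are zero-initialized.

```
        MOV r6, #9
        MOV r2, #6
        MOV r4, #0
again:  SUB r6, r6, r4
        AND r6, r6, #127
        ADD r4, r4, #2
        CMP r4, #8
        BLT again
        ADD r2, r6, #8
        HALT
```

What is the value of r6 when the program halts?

r6=9
r2=6
r4=0
r6=9-0=9
r6=9&127=9
r4=0+2=2
CMP r4, #8  (cmp 2,8)
BLT again: taken
r6=9-2=7
r6=7&127=7
r4=2+2=4
CMP r4, #8  (cmp 4,8)
BLT again: taken
r6=7-4=3
r6=3&127=3
r4=4+2=6
CMP r4, #8  (cmp 6,8)
BLT again: taken
r6=3-6=-3
r6=(-3)&127=125
r4=6+2=8
CMP r4, #8  (cmp 8,8)
BLT again: not taken
r2=125+8=133
halt.

125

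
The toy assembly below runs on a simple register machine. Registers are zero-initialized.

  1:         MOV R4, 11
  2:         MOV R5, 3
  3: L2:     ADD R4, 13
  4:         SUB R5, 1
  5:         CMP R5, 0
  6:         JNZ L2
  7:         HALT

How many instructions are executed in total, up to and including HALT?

R4=11
R5=3
R4=11+13=24
R5=3-1=2
CMP R5, 0  (cmp 2,0)
JNZ L2: taken
R4=24+13=37
R5=2-1=1
CMP R5, 0  (cmp 1,0)
JNZ L2: taken
R4=37+13=50
R5=1-1=0
CMP R5, 0  (cmp 0,0)
JNZ L2: not taken
halt.
Total executed instructions: 15.

15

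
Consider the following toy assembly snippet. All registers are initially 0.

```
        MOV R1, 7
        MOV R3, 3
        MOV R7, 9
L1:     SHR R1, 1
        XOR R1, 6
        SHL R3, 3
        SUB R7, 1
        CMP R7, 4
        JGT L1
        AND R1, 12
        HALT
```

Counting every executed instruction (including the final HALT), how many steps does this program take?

after MOV R1, 7: R1=7
after MOV R3, 3: R3=3
after MOV R7, 9: R7=9
after SHR R1, 1: R1=7>>1=3
after XOR R1, 6: R1=3^6=5
after SHL R3, 3: R3=3<<3=24
after SUB R7, 1: R7=9-1=8
CMP R7, 4  (cmp 8,4)
JGT L1: taken
after SHR R1, 1: R1=5>>1=2
after XOR R1, 6: R1=2^6=4
after SHL R3, 3: R3=24<<3=192
after SUB R7, 1: R7=8-1=7
CMP R7, 4  (cmp 7,4)
JGT L1: taken
after SHR R1, 1: R1=4>>1=2
after XOR R1, 6: R1=2^6=4
after SHL R3, 3: R3=192<<3=1536
after SUB R7, 1: R7=7-1=6
CMP R7, 4  (cmp 6,4)
JGT L1: taken
after SHR R1, 1: R1=4>>1=2
after XOR R1, 6: R1=2^6=4
after SHL R3, 3: R3=1536<<3=12288
after SUB R7, 1: R7=6-1=5
CMP R7, 4  (cmp 5,4)
JGT L1: taken
after SHR R1, 1: R1=4>>1=2
after XOR R1, 6: R1=2^6=4
after SHL R3, 3: R3=12288<<3=98304
after SUB R7, 1: R7=5-1=4
CMP R7, 4  (cmp 4,4)
JGT L1: not taken
after AND R1, 12: R1=4&12=4
halt.
Total executed instructions: 35.

35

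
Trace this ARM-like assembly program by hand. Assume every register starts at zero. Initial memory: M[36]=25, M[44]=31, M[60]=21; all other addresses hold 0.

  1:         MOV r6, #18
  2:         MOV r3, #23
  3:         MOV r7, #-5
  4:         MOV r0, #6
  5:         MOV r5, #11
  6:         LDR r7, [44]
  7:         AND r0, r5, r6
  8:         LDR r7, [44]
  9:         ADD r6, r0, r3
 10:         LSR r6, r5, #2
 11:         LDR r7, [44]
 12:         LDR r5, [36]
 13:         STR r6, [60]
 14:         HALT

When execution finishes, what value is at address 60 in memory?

2

after MOV r6, #18: r6=18
after MOV r3, #23: r3=23
after MOV r7, #-5: r7=-5
after MOV r0, #6: r0=6
after MOV r5, #11: r5=11
after LDR r7, [44]: r7=M[44]=31
after AND r0, r5, r6: r0=11&18=2
after LDR r7, [44]: r7=M[44]=31
after ADD r6, r0, r3: r6=2+23=25
after LSR r6, r5, #2: r6=11>>2=2
after LDR r7, [44]: r7=M[44]=31
after LDR r5, [36]: r5=M[36]=25
STR r6, [60] → M[60]=2
halt.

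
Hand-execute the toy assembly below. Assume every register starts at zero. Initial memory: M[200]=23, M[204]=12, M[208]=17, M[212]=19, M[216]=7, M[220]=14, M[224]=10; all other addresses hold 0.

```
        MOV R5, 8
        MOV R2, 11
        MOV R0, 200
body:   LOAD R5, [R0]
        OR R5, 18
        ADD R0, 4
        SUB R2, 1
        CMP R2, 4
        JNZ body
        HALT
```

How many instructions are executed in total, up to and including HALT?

MOV R5, 8 → R5=8
MOV R2, 11 → R2=11
MOV R0, 200 → R0=200
LOAD R5, [R0] → R5=M[200]=23
OR R5, 18 → R5=23|18=23
ADD R0, 4 → R0=200+4=204
SUB R2, 1 → R2=11-1=10
CMP R2, 4  (cmp 10,4)
JNZ body: taken
LOAD R5, [R0] → R5=M[204]=12
OR R5, 18 → R5=12|18=30
ADD R0, 4 → R0=204+4=208
SUB R2, 1 → R2=10-1=9
CMP R2, 4  (cmp 9,4)
JNZ body: taken
LOAD R5, [R0] → R5=M[208]=17
OR R5, 18 → R5=17|18=19
ADD R0, 4 → R0=208+4=212
SUB R2, 1 → R2=9-1=8
CMP R2, 4  (cmp 8,4)
JNZ body: taken
LOAD R5, [R0] → R5=M[212]=19
OR R5, 18 → R5=19|18=19
ADD R0, 4 → R0=212+4=216
SUB R2, 1 → R2=8-1=7
CMP R2, 4  (cmp 7,4)
JNZ body: taken
LOAD R5, [R0] → R5=M[216]=7
OR R5, 18 → R5=7|18=23
ADD R0, 4 → R0=216+4=220
SUB R2, 1 → R2=7-1=6
CMP R2, 4  (cmp 6,4)
JNZ body: taken
LOAD R5, [R0] → R5=M[220]=14
OR R5, 18 → R5=14|18=30
ADD R0, 4 → R0=220+4=224
SUB R2, 1 → R2=6-1=5
CMP R2, 4  (cmp 5,4)
JNZ body: taken
LOAD R5, [R0] → R5=M[224]=10
OR R5, 18 → R5=10|18=26
ADD R0, 4 → R0=224+4=228
SUB R2, 1 → R2=5-1=4
CMP R2, 4  (cmp 4,4)
JNZ body: not taken
halt.
Total executed instructions: 46.

46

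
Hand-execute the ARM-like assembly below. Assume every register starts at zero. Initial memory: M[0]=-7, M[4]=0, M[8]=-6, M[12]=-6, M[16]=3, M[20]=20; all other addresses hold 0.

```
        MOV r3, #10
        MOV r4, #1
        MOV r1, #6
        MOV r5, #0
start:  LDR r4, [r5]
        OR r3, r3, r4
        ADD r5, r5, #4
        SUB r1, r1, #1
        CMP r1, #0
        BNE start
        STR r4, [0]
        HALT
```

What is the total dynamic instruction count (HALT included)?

42

r3=10
r4=1
r1=6
r5=0
r4=M[0]=-7
r3=10|(-7)=-5
r5=0+4=4
r1=6-1=5
CMP r1, #0  (cmp 5,0)
BNE start: taken
r4=M[4]=0
r3=(-5)|0=-5
r5=4+4=8
r1=5-1=4
CMP r1, #0  (cmp 4,0)
BNE start: taken
r4=M[8]=-6
r3=(-5)|(-6)=-5
r5=8+4=12
r1=4-1=3
CMP r1, #0  (cmp 3,0)
BNE start: taken
r4=M[12]=-6
r3=(-5)|(-6)=-5
r5=12+4=16
r1=3-1=2
CMP r1, #0  (cmp 2,0)
BNE start: taken
r4=M[16]=3
r3=(-5)|3=-5
r5=16+4=20
r1=2-1=1
CMP r1, #0  (cmp 1,0)
BNE start: taken
r4=M[20]=20
r3=(-5)|20=-1
r5=20+4=24
r1=1-1=0
CMP r1, #0  (cmp 0,0)
BNE start: not taken
STR r4, [0] → M[0]=20
halt.
Total executed instructions: 42.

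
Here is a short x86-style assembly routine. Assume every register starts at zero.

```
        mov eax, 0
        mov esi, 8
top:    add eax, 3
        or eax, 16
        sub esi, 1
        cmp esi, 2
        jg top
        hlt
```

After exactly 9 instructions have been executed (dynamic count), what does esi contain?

7

after mov eax, 0: eax=0
after mov esi, 8: esi=8
after add eax, 3: eax=0+3=3
after or eax, 16: eax=3|16=19
after sub esi, 1: esi=8-1=7
cmp esi, 2  (cmp 7,2)
jg top: taken
after add eax, 3: eax=19+3=22
after or eax, 16: eax=22|16=22
After step 9: esi = 7.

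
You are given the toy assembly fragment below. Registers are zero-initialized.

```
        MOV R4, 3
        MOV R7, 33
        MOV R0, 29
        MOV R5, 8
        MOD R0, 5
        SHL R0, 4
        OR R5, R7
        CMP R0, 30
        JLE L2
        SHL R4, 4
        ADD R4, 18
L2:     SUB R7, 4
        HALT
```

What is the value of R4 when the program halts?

66

R4=3
R7=33
R0=29
R5=8
R0=29%5=4
R0=4<<4=64
R5=8|33=41
CMP R0, 30  (cmp 64,30)
JLE L2: not taken
R4=3<<4=48
R4=48+18=66
R7=33-4=29
halt.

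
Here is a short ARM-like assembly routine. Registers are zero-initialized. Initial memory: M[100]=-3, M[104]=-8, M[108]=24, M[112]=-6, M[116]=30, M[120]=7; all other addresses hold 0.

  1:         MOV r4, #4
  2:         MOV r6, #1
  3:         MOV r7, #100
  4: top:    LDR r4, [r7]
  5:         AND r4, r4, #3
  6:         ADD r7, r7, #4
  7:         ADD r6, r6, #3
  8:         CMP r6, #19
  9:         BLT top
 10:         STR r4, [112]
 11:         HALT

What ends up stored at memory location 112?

3

r4=4
r6=1
r7=100
r4=M[100]=-3
r4=(-3)&3=1
r7=100+4=104
r6=1+3=4
CMP r6, #19  (cmp 4,19)
BLT top: taken
r4=M[104]=-8
r4=(-8)&3=0
r7=104+4=108
r6=4+3=7
CMP r6, #19  (cmp 7,19)
BLT top: taken
r4=M[108]=24
r4=24&3=0
r7=108+4=112
r6=7+3=10
CMP r6, #19  (cmp 10,19)
BLT top: taken
r4=M[112]=-6
r4=(-6)&3=2
r7=112+4=116
r6=10+3=13
CMP r6, #19  (cmp 13,19)
BLT top: taken
r4=M[116]=30
r4=30&3=2
r7=116+4=120
r6=13+3=16
CMP r6, #19  (cmp 16,19)
BLT top: taken
r4=M[120]=7
r4=7&3=3
r7=120+4=124
r6=16+3=19
CMP r6, #19  (cmp 19,19)
BLT top: not taken
STR r4, [112] → M[112]=3
halt.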